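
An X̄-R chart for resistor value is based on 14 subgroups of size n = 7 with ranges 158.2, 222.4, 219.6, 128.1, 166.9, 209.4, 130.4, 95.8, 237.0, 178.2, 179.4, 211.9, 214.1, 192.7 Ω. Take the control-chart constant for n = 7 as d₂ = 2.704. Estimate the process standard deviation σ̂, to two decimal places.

R̄ = (158.2 + 222.4 + 219.6 + 128.1 + 166.9 + 209.4 + 130.4 + 95.8 + 237.0 + 178.2 + 179.4 + 211.9 + 214.1 + 192.7) / 14 = 181.7214
σ̂ = R̄ / d₂ = 181.7214 / 2.704 = 67.2047

67.20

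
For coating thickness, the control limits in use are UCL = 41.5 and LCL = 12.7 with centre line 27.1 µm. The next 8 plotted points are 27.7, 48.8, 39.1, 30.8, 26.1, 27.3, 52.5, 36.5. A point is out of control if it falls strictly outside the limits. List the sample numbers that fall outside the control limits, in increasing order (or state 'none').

Compare each point to [12.7, 41.5]: sample 2 = 48.8 > UCL; sample 7 = 52.5 > UCL.

2, 7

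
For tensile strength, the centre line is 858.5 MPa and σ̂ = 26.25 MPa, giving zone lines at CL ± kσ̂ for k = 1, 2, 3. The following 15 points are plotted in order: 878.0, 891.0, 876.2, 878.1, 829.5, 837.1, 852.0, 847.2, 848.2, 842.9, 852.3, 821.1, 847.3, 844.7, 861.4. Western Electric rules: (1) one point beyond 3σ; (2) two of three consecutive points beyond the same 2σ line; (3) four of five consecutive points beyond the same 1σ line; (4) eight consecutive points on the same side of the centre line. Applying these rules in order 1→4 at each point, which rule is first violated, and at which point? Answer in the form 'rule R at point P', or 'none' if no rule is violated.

Zone of each point (C = within 1σ̂, B = 1σ̂–2σ̂, A = 2σ̂–3σ̂, * = beyond 3σ̂; sign = side of CL): 1:+C, 2:+B, 3:+C, 4:+C, 5:-B, 6:-C, 7:-C, 8:-C, 9:-C, 10:-C, 11:-C, 12:-B, 13:-C, 14:-C, 15:+C
Rule 4 (eight consecutive points on the same side of the centre line) is satisfied at point 12.

rule 4 at point 12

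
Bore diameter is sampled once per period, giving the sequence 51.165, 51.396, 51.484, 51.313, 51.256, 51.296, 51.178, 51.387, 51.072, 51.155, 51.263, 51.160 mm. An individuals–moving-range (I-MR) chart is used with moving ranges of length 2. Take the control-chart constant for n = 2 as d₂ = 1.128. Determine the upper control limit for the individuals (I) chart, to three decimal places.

51.629

X̄ = (51.165 + 51.396 + 51.484 + 51.313 + 51.256 + 51.296 + 51.178 + 51.387 + 51.072 + 51.155 + 51.263 + 51.160) / 12 = 51.2604
Moving ranges: 0.231, 0.088, 0.171, 0.057, 0.040, 0.118, 0.209, 0.315, 0.083, 0.108, 0.103; M̄R̄ = 1.5230 / 11 = 0.1385
UCL = X̄ + 3·M̄R̄/d₂ = 51.2604 + 3 × 0.1385 / 1.128 = 51.6286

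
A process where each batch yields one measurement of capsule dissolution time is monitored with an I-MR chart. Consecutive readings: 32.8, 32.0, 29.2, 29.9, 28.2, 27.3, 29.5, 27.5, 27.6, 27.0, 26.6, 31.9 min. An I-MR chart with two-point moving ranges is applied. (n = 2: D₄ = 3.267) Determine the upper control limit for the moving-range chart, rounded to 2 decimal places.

5.20

Moving ranges: 0.8, 2.8, 0.7, 1.7, 0.9, 2.2, 2.0, 0.1, 0.6, 0.4, 5.3; M̄R̄ = 17.5000 / 11 = 1.5909
UCL_MR = D₄·M̄R̄ = 3.267 × 1.5909 = 5.1975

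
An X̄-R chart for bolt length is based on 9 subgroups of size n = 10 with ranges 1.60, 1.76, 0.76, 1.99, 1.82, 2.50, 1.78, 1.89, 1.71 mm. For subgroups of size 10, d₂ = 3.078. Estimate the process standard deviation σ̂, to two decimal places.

R̄ = (1.60 + 1.76 + 0.76 + 1.99 + 1.82 + 2.50 + 1.78 + 1.89 + 1.71) / 9 = 1.7567
σ̂ = R̄ / d₂ = 1.7567 / 3.078 = 0.5707

0.57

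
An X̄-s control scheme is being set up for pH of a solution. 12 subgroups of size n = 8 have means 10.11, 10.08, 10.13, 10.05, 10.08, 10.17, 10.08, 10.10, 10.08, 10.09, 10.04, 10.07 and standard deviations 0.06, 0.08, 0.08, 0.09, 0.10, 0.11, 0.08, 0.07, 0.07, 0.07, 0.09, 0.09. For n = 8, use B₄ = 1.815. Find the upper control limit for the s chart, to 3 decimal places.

0.150

s̄ = (0.06 + 0.08 + 0.08 + 0.09 + 0.10 + 0.11 + 0.08 + 0.07 + 0.07 + 0.07 + 0.09 + 0.09) / 12 = 0.0825
UCL_s = B₄·s̄ = 1.815 × 0.0825 = 0.1497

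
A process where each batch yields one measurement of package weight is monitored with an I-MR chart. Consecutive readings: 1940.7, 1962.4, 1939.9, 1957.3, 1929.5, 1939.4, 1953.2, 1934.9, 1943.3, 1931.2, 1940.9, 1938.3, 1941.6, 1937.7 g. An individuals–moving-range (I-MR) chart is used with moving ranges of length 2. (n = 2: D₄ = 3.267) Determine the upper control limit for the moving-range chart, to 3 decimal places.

43.074

Moving ranges: 21.7, 22.5, 17.4, 27.8, 9.9, 13.8, 18.3, 8.4, 12.1, 9.7, 2.6, 3.3, 3.9; M̄R̄ = 171.4000 / 13 = 13.1846
UCL_MR = D₄·M̄R̄ = 3.267 × 13.1846 = 43.0741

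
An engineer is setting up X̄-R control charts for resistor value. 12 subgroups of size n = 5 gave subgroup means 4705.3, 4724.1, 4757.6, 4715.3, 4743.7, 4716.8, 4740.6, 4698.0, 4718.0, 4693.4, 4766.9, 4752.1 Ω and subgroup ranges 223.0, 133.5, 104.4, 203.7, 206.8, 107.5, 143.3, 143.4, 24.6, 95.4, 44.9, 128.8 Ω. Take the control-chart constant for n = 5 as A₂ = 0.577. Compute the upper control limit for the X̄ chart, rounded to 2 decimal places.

4802.63

X̄̄ = (4705.3 + 4724.1 + 4757.6 + 4715.3 + 4743.7 + 4716.8 + 4740.6 + 4698.0 + 4718.0 + 4693.4 + 4766.9 + 4752.1) / 12 = 56731.8000 / 12 = 4727.6500
R̄ = (223.0 + 133.5 + 104.4 + 203.7 + 206.8 + 107.5 + 143.3 + 143.4 + 24.6 + 95.4 + 44.9 + 128.8) / 12 = 1559.3000 / 12 = 129.9417
UCL = X̄̄ + A₂·R̄ = 4727.6500 + 0.577 × 129.9417 = 4802.6263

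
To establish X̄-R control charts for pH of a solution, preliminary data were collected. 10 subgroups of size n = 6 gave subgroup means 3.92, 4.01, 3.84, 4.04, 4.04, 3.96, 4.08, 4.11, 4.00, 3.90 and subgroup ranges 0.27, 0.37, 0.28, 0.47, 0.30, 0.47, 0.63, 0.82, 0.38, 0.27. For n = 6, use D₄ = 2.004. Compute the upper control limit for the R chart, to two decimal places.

R̄ = (0.27 + 0.37 + 0.28 + 0.47 + 0.30 + 0.47 + 0.63 + 0.82 + 0.38 + 0.27) / 10 = 4.2600 / 10 = 0.4260
UCL_R = D₄·R̄ = 2.004 × 0.4260 = 0.8537

0.85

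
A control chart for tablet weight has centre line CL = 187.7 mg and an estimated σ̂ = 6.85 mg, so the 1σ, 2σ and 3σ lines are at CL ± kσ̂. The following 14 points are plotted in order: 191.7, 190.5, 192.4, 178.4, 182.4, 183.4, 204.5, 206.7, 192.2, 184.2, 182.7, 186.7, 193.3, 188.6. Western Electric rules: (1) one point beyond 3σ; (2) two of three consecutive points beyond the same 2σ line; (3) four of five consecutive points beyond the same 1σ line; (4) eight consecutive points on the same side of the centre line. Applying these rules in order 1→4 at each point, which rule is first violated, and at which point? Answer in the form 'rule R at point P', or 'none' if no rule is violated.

rule 2 at point 8

Zone of each point (C = within 1σ̂, B = 1σ̂–2σ̂, A = 2σ̂–3σ̂, * = beyond 3σ̂; sign = side of CL): 1:+C, 2:+C, 3:+C, 4:-B, 5:-C, 6:-C, 7:+A, 8:+A, 9:+C, 10:-C, 11:-C, 12:-C, 13:+C, 14:+C
Rule 2 (two of three consecutive points beyond the same 2σ limit) is satisfied at point 8.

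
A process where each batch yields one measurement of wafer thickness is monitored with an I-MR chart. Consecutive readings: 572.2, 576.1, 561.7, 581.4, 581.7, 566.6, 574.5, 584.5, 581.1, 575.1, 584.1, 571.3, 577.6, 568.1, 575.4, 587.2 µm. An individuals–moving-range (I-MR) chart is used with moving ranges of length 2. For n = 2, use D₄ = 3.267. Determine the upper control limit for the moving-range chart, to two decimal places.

Moving ranges: 3.9, 14.4, 19.7, 0.3, 15.1, 7.9, 10.0, 3.4, 6.0, 9.0, 12.8, 6.3, 9.5, 7.3, 11.8; M̄R̄ = 137.4000 / 15 = 9.1600
UCL_MR = D₄·M̄R̄ = 3.267 × 9.1600 = 29.9257

29.93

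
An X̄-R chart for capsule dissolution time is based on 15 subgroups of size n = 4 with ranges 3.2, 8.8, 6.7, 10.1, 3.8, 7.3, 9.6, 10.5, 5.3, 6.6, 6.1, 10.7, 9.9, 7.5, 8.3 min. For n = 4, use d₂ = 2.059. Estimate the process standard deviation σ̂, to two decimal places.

R̄ = (3.2 + 8.8 + 6.7 + 10.1 + 3.8 + 7.3 + 9.6 + 10.5 + 5.3 + 6.6 + 6.1 + 10.7 + 9.9 + 7.5 + 8.3) / 15 = 7.6267
σ̂ = R̄ / d₂ = 7.6267 / 2.059 = 3.7041

3.70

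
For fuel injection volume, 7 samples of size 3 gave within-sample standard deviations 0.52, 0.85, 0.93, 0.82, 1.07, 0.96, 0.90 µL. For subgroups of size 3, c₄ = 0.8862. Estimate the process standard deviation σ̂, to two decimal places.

0.98

s̄ = (0.52 + 0.85 + 0.93 + 0.82 + 1.07 + 0.96 + 0.90) / 7 = 0.8643
σ̂ = s̄ / c₄ = 0.8643 / 0.8862 = 0.9753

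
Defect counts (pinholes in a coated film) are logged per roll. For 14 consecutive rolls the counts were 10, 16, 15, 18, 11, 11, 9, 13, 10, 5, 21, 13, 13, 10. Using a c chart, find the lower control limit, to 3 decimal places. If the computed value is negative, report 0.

c̄ = (10 + 16 + 15 + 18 + 11 + 11 + 9 + 13 + 10 + 5 + 21 + 13 + 13 + 10) / 14 = 175 / 14 = 12.5000
LCL = c̄ − 3√c̄ = 12.5000 − 3 × 3.5355 = 1.8934

1.893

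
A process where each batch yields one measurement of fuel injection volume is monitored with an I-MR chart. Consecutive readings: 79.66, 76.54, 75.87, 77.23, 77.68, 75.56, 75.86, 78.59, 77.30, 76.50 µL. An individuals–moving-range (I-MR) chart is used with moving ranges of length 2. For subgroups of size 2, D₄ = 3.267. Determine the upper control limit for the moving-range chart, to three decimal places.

4.661

Moving ranges: 3.12, 0.67, 1.36, 0.45, 2.12, 0.30, 2.73, 1.29, 0.80; M̄R̄ = 12.8400 / 9 = 1.4267
UCL_MR = D₄·M̄R̄ = 3.267 × 1.4267 = 4.6609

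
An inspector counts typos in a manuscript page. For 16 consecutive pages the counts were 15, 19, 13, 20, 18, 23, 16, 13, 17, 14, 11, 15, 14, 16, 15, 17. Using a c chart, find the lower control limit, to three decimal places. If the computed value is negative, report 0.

4.000

c̄ = (15 + 19 + 13 + 20 + 18 + 23 + 16 + 13 + 17 + 14 + 11 + 15 + 14 + 16 + 15 + 17) / 16 = 256 / 16 = 16.0000
LCL = c̄ − 3√c̄ = 16.0000 − 3 × 4.0000 = 4.0000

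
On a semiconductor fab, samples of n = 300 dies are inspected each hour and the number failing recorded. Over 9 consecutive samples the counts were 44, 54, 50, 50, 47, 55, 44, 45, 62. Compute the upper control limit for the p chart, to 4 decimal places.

p̄ = Σdᵢ / (k·n) = 451 / (9 × 300) = 0.16704
UCL = p̄ + 3·√(p̄(1−p̄)/n) = 0.16704 + 3 × √(0.16704×0.83296/300) = 0.16704 + 3 × 0.02154 = 0.23164

0.2316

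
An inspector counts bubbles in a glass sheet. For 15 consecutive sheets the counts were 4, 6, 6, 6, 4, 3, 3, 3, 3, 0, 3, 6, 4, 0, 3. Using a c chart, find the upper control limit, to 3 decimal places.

c̄ = (4 + 6 + 6 + 6 + 4 + 3 + 3 + 3 + 3 + 0 + 3 + 6 + 4 + 0 + 3) / 15 = 54 / 15 = 3.6000
UCL = c̄ + 3√c̄ = 3.6000 + 3 × √3.6000 = 3.6000 + 3 × 1.8974 = 9.2921

9.292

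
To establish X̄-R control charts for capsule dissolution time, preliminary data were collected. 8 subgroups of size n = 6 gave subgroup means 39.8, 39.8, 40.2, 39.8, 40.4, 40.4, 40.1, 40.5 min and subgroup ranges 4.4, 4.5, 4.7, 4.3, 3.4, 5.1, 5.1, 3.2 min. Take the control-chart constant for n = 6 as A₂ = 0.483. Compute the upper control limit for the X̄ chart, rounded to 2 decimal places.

42.22

X̄̄ = (39.8 + 39.8 + 40.2 + 39.8 + 40.4 + 40.4 + 40.1 + 40.5) / 8 = 321.0000 / 8 = 40.1250
R̄ = (4.4 + 4.5 + 4.7 + 4.3 + 3.4 + 5.1 + 5.1 + 3.2) / 8 = 34.7000 / 8 = 4.3375
UCL = X̄̄ + A₂·R̄ = 40.1250 + 0.483 × 4.3375 = 42.2200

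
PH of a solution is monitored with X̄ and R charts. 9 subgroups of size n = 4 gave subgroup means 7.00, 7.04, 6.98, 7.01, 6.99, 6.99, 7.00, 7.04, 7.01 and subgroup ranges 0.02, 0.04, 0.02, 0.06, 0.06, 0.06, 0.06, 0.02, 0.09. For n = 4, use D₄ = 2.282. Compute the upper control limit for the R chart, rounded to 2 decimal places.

0.11

R̄ = (0.02 + 0.04 + 0.02 + 0.06 + 0.06 + 0.06 + 0.06 + 0.02 + 0.09) / 9 = 0.4300 / 9 = 0.0478
UCL_R = D₄·R̄ = 2.282 × 0.0478 = 0.1090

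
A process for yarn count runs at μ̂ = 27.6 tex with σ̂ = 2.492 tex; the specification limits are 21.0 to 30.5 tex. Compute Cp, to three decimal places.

0.635

Cp = (USL − LSL) / (6σ̂) = (30.5 − 21.0) / (6 × 2.492) = 9.5000 / 14.9520 = 0.6354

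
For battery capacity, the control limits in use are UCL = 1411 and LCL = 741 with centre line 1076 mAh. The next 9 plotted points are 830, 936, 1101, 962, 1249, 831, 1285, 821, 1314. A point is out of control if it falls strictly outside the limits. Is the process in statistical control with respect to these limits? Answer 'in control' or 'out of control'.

in control

All 9 points lie within [741, 1411].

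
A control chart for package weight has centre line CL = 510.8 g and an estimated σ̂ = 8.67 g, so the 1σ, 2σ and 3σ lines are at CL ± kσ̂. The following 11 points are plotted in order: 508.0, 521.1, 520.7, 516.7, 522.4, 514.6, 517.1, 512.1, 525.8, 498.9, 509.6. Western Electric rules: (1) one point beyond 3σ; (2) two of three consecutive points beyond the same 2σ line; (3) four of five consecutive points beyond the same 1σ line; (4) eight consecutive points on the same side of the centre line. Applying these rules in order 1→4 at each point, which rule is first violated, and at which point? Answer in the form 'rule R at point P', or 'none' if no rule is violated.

rule 4 at point 9

Zone of each point (C = within 1σ̂, B = 1σ̂–2σ̂, A = 2σ̂–3σ̂, * = beyond 3σ̂; sign = side of CL): 1:-C, 2:+B, 3:+B, 4:+C, 5:+B, 6:+C, 7:+C, 8:+C, 9:+B, 10:-B, 11:-C
Rule 4 (eight consecutive points on the same side of the centre line) is satisfied at point 9.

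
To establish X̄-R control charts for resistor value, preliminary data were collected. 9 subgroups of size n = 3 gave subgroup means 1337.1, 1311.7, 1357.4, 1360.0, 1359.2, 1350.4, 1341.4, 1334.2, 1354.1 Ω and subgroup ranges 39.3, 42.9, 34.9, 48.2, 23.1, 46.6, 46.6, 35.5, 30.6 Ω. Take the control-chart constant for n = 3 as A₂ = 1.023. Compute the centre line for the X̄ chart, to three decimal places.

X̄̄ = (1337.1 + 1311.7 + 1357.4 + 1360.0 + 1359.2 + 1350.4 + 1341.4 + 1334.2 + 1354.1) / 9 = 12105.5000 / 9 = 1345.0556
CL = X̄̄ = 1345.0556

1345.056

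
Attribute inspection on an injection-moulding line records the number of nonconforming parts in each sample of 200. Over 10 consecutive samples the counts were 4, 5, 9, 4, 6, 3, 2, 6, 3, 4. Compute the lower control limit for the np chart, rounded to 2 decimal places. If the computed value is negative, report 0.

p̄ = Σdᵢ / (k·n) = 46 / (10 × 200) = 0.02300
LCL = np̄ − 3·√(np̄(1−p̄)) = 4.6000 − 3 × 2.1200 = -1.7599 → 0 (negative, so LCL = 0)

0.00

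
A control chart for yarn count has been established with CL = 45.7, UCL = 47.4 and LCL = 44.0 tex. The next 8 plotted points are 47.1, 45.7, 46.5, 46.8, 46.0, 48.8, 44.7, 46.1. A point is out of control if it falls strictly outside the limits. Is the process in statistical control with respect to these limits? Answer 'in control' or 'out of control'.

Compare each point to [44.0, 47.4]: sample 6 = 48.8 > UCL.

out of control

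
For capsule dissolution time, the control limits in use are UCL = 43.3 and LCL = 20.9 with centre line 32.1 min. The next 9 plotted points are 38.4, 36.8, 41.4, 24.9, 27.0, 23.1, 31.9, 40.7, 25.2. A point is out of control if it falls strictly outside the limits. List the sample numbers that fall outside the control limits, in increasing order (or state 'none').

All 9 points lie within [20.9, 43.3].

none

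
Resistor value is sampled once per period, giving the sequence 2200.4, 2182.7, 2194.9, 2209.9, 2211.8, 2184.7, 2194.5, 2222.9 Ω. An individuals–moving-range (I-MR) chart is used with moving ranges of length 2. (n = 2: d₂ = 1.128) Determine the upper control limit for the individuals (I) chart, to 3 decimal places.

X̄ = (2200.4 + 2182.7 + 2194.9 + 2209.9 + 2211.8 + 2184.7 + 2194.5 + 2222.9) / 8 = 2200.2250
Moving ranges: 17.7, 12.2, 15.0, 1.9, 27.1, 9.8, 28.4; M̄R̄ = 112.1000 / 7 = 16.0143
UCL = X̄ + 3·M̄R̄/d₂ = 2200.2250 + 3 × 16.0143 / 1.128 = 2242.8162

2242.816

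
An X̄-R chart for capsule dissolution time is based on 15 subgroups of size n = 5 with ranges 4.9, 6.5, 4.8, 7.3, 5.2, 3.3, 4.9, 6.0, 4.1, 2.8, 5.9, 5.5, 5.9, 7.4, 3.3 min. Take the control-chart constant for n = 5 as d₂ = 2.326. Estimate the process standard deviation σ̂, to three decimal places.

R̄ = (4.9 + 6.5 + 4.8 + 7.3 + 5.2 + 3.3 + 4.9 + 6.0 + 4.1 + 2.8 + 5.9 + 5.5 + 5.9 + 7.4 + 3.3) / 15 = 5.1867
σ̂ = R̄ / d₂ = 5.1867 / 2.326 = 2.2299

2.230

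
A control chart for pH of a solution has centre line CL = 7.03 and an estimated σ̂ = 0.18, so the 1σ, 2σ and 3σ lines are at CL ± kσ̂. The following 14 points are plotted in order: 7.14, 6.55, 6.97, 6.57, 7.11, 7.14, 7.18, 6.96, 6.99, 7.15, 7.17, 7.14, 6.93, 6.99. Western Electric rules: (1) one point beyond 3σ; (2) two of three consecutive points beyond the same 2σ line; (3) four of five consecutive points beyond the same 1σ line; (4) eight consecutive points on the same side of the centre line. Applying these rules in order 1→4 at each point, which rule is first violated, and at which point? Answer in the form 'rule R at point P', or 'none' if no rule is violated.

Zone of each point (C = within 1σ̂, B = 1σ̂–2σ̂, A = 2σ̂–3σ̂, * = beyond 3σ̂; sign = side of CL): 1:+C, 2:-A, 3:-C, 4:-A, 5:+C, 6:+C, 7:+C, 8:-C, 9:-C, 10:+C, 11:+C, 12:+C, 13:-C, 14:-C
Rule 2 (two of three consecutive points beyond the same 2σ limit) is satisfied at point 4.

rule 2 at point 4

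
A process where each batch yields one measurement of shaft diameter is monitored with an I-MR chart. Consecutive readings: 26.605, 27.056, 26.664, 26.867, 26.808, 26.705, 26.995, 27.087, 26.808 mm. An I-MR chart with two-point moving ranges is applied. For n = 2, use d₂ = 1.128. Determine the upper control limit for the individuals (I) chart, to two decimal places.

27.47

X̄ = (26.605 + 27.056 + 26.664 + 26.867 + 26.808 + 26.705 + 26.995 + 27.087 + 26.808) / 9 = 26.8439
Moving ranges: 0.451, 0.392, 0.203, 0.059, 0.103, 0.290, 0.092, 0.279; M̄R̄ = 1.8690 / 8 = 0.2336
UCL = X̄ + 3·M̄R̄/d₂ = 26.8439 + 3 × 0.2336 / 1.128 = 27.4652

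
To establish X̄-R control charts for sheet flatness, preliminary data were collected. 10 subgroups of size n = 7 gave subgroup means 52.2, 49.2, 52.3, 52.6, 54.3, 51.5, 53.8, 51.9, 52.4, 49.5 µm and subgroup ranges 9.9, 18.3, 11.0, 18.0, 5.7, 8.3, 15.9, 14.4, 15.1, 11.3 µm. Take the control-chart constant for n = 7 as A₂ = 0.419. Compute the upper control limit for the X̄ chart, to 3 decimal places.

57.329

X̄̄ = (52.2 + 49.2 + 52.3 + 52.6 + 54.3 + 51.5 + 53.8 + 51.9 + 52.4 + 49.5) / 10 = 519.7000 / 10 = 51.9700
R̄ = (9.9 + 18.3 + 11.0 + 18.0 + 5.7 + 8.3 + 15.9 + 14.4 + 15.1 + 11.3) / 10 = 127.9000 / 10 = 12.7900
UCL = X̄̄ + A₂·R̄ = 51.9700 + 0.419 × 12.7900 = 57.3290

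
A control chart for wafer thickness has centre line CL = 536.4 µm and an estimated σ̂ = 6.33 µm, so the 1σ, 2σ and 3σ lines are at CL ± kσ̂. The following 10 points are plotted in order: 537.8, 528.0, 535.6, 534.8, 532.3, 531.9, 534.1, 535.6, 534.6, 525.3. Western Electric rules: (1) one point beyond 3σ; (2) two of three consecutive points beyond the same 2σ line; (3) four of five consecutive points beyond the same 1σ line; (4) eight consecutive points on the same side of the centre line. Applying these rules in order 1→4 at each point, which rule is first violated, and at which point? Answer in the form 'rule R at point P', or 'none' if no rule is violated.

rule 4 at point 9

Zone of each point (C = within 1σ̂, B = 1σ̂–2σ̂, A = 2σ̂–3σ̂, * = beyond 3σ̂; sign = side of CL): 1:+C, 2:-B, 3:-C, 4:-C, 5:-C, 6:-C, 7:-C, 8:-C, 9:-C, 10:-B
Rule 4 (eight consecutive points on the same side of the centre line) is satisfied at point 9.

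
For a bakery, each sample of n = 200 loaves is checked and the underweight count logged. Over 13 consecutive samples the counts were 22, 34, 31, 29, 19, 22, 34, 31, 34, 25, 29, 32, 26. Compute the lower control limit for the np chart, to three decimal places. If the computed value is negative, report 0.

p̄ = Σdᵢ / (k·n) = 368 / (13 × 200) = 0.14154
LCL = np̄ − 3·√(np̄(1−p̄)) = 28.3077 − 3 × 4.9296 = 13.5189

13.519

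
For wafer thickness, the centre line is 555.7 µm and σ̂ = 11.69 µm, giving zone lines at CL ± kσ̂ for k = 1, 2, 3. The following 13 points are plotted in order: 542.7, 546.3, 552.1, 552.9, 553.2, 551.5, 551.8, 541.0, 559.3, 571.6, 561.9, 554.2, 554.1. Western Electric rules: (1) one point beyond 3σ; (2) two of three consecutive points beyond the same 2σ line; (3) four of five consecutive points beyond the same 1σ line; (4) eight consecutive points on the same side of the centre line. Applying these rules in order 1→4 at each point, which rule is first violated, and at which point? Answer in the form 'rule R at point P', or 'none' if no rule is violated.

rule 4 at point 8

Zone of each point (C = within 1σ̂, B = 1σ̂–2σ̂, A = 2σ̂–3σ̂, * = beyond 3σ̂; sign = side of CL): 1:-B, 2:-C, 3:-C, 4:-C, 5:-C, 6:-C, 7:-C, 8:-B, 9:+C, 10:+B, 11:+C, 12:-C, 13:-C
Rule 4 (eight consecutive points on the same side of the centre line) is satisfied at point 8.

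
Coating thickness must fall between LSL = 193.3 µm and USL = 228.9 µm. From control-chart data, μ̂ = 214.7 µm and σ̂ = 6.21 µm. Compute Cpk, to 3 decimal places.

0.762

Cpu = (USL − μ̂) / (3σ̂) = (228.9 − 214.7) / (3 × 6.21) = 0.7622; Cpl = (μ̂ − LSL) / (3σ̂) = (214.7 − 193.3) / (3 × 6.21) = 1.1487; Cpk = min(Cpu, Cpl) = 0.7622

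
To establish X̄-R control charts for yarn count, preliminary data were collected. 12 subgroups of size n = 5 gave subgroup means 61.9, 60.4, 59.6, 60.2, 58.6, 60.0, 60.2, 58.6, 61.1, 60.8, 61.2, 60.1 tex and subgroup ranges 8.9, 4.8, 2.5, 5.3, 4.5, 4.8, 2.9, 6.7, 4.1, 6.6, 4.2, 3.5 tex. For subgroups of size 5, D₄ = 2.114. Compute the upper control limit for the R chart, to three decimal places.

R̄ = (8.9 + 4.8 + 2.5 + 5.3 + 4.5 + 4.8 + 2.9 + 6.7 + 4.1 + 6.6 + 4.2 + 3.5) / 12 = 58.8000 / 12 = 4.9000
UCL_R = D₄·R̄ = 2.114 × 4.9000 = 10.3586

10.359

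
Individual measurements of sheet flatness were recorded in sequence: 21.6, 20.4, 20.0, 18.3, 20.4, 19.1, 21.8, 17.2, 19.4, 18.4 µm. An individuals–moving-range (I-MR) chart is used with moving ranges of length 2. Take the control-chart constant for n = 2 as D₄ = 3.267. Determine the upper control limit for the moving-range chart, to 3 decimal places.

6.244

Moving ranges: 1.2, 0.4, 1.7, 2.1, 1.3, 2.7, 4.6, 2.2, 1.0; M̄R̄ = 17.2000 / 9 = 1.9111
UCL_MR = D₄·M̄R̄ = 3.267 × 1.9111 = 6.2436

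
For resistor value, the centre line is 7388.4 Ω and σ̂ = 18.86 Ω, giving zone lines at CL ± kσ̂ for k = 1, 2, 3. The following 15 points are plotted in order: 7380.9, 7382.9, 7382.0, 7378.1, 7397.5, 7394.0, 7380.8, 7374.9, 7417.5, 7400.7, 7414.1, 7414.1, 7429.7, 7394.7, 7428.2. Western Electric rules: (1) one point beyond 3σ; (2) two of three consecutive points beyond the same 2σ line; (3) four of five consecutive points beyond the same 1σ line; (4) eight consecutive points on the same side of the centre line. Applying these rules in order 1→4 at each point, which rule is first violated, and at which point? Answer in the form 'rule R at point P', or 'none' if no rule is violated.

Zone of each point (C = within 1σ̂, B = 1σ̂–2σ̂, A = 2σ̂–3σ̂, * = beyond 3σ̂; sign = side of CL): 1:-C, 2:-C, 3:-C, 4:-C, 5:+C, 6:+C, 7:-C, 8:-C, 9:+B, 10:+C, 11:+B, 12:+B, 13:+A, 14:+C, 15:+A
Rule 3 (four of five consecutive points beyond the same 1σ limit) is satisfied at point 13.

rule 3 at point 13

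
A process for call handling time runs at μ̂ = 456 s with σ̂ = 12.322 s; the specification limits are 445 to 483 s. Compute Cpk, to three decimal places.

Cpu = (USL − μ̂) / (3σ̂) = (483 − 456) / (3 × 12.322) = 0.7304; Cpl = (μ̂ − LSL) / (3σ̂) = (456 − 445) / (3 × 12.322) = 0.2976; Cpk = min(Cpu, Cpl) = 0.2976

0.298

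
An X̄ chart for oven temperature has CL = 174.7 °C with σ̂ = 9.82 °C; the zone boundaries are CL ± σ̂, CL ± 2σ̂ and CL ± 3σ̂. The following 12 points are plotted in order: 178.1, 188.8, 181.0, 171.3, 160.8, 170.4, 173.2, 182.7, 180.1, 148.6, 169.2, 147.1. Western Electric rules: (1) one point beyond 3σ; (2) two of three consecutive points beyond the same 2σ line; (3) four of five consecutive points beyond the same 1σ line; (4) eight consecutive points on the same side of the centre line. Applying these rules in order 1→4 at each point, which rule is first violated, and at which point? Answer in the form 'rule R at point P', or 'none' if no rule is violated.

Zone of each point (C = within 1σ̂, B = 1σ̂–2σ̂, A = 2σ̂–3σ̂, * = beyond 3σ̂; sign = side of CL): 1:+C, 2:+B, 3:+C, 4:-C, 5:-B, 6:-C, 7:-C, 8:+C, 9:+C, 10:-A, 11:-C, 12:-A
Rule 2 (two of three consecutive points beyond the same 2σ limit) is satisfied at point 12.

rule 2 at point 12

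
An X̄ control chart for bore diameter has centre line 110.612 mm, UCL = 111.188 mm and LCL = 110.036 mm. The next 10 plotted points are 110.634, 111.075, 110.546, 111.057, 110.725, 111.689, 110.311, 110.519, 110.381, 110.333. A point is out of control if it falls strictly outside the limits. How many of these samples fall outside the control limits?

Compare each point to [110.036, 111.188]: sample 6 = 111.689 > UCL.

1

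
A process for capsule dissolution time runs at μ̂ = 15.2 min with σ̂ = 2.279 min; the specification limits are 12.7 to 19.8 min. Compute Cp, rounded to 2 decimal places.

Cp = (USL − LSL) / (6σ̂) = (19.8 − 12.7) / (6 × 2.279) = 7.1000 / 13.6740 = 0.5192

0.52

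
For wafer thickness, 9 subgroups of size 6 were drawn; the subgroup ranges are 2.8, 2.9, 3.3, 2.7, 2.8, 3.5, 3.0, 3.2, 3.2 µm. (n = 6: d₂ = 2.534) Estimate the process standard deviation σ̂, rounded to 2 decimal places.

1.20

R̄ = (2.8 + 2.9 + 3.3 + 2.7 + 2.8 + 3.5 + 3.0 + 3.2 + 3.2) / 9 = 3.0444
σ̂ = R̄ / d₂ = 3.0444 / 2.534 = 1.2014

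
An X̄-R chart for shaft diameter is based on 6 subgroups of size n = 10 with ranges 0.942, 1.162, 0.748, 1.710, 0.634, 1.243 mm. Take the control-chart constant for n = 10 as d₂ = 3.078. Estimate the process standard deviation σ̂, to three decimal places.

0.349

R̄ = (0.942 + 1.162 + 0.748 + 1.710 + 0.634 + 1.243) / 6 = 1.0732
σ̂ = R̄ / d₂ = 1.0732 / 3.078 = 0.3487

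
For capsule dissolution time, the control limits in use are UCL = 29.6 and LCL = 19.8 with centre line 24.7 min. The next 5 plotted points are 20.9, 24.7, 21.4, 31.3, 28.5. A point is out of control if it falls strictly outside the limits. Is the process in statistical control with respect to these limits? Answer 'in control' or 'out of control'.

out of control

Compare each point to [19.8, 29.6]: sample 4 = 31.3 > UCL.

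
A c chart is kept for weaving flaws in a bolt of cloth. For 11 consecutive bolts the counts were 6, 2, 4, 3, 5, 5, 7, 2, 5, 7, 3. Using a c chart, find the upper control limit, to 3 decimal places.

c̄ = (6 + 2 + 4 + 3 + 5 + 5 + 7 + 2 + 5 + 7 + 3) / 11 = 49 / 11 = 4.4545
UCL = c̄ + 3√c̄ = 4.4545 + 3 × √4.4545 = 4.4545 + 3 × 2.1106 = 10.7863

10.786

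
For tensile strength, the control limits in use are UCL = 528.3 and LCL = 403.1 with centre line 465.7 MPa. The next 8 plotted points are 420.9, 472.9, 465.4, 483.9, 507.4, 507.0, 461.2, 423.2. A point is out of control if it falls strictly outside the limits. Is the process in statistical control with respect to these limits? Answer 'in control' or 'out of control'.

All 8 points lie within [403.1, 528.3].

in control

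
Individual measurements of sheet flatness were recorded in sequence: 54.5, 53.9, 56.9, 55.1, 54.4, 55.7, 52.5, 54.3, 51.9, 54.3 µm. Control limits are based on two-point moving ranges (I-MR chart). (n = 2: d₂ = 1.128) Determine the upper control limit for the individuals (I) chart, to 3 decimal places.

59.433

X̄ = (54.5 + 53.9 + 56.9 + 55.1 + 54.4 + 55.7 + 52.5 + 54.3 + 51.9 + 54.3) / 10 = 54.3500
Moving ranges: 0.6, 3.0, 1.8, 0.7, 1.3, 3.2, 1.8, 2.4, 2.4; M̄R̄ = 17.2000 / 9 = 1.9111
UCL = X̄ + 3·M̄R̄/d₂ = 54.3500 + 3 × 1.9111 / 1.128 = 59.4327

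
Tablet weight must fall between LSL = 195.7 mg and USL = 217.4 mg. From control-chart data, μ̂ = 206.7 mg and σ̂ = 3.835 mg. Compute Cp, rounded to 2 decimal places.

0.94

Cp = (USL − LSL) / (6σ̂) = (217.4 − 195.7) / (6 × 3.835) = 21.7000 / 23.0100 = 0.9431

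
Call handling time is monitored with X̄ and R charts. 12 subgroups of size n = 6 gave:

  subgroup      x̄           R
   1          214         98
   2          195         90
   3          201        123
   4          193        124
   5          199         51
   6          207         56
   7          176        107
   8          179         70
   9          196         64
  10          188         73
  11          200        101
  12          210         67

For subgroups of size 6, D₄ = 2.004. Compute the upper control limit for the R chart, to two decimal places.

171.01

R̄ = (98 + 90 + 123 + 124 + 51 + 56 + 107 + 70 + 64 + 73 + 101 + 67) / 12 = 1024.0000 / 12 = 85.3333
UCL_R = D₄·R̄ = 2.004 × 85.3333 = 171.0080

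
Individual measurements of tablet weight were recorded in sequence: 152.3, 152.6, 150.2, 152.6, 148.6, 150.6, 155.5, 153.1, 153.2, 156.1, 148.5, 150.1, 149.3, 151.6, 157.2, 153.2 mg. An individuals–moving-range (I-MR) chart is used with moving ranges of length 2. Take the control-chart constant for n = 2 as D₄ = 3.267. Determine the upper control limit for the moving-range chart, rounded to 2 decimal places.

Moving ranges: 0.3, 2.4, 2.4, 4.0, 2.0, 4.9, 2.4, 0.1, 2.9, 7.6, 1.6, 0.8, 2.3, 5.6, 4.0; M̄R̄ = 43.3000 / 15 = 2.8867
UCL_MR = D₄·M̄R̄ = 3.267 × 2.8867 = 9.4307

9.43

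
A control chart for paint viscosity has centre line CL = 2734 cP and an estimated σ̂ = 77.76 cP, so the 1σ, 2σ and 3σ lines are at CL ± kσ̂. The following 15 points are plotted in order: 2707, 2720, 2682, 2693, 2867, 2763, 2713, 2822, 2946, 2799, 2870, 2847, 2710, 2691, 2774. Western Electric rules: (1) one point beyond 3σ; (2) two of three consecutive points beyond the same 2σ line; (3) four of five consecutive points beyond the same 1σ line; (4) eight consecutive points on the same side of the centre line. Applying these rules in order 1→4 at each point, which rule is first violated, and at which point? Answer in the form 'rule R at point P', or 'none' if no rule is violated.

Zone of each point (C = within 1σ̂, B = 1σ̂–2σ̂, A = 2σ̂–3σ̂, * = beyond 3σ̂; sign = side of CL): 1:-C, 2:-C, 3:-C, 4:-C, 5:+B, 6:+C, 7:-C, 8:+B, 9:+A, 10:+C, 11:+B, 12:+B, 13:-C, 14:-C, 15:+C
Rule 3 (four of five consecutive points beyond the same 1σ limit) is satisfied at point 12.

rule 3 at point 12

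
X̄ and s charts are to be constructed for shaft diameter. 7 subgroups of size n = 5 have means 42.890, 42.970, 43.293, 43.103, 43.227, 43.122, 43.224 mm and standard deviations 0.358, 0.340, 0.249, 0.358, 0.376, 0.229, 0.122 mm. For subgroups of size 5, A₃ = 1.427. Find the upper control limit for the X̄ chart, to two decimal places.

43.53

X̄̄ = (42.890 + 42.970 + 43.293 + 43.103 + 43.227 + 43.122 + 43.224) / 7 = 43.1184
s̄ = (0.358 + 0.340 + 0.249 + 0.358 + 0.376 + 0.229 + 0.122) / 7 = 0.2903
UCL = X̄̄ + A₃·s̄ = 43.1184 + 1.427 × 0.2903 = 43.5327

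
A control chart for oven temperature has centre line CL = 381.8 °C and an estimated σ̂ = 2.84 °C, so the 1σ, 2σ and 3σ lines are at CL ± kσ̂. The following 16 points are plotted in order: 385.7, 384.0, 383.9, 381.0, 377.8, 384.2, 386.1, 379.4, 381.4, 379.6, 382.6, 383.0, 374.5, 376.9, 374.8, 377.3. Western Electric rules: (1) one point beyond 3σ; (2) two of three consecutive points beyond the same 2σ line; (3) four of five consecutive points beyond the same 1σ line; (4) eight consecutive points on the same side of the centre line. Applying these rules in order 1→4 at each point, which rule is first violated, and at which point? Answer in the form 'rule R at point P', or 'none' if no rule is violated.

rule 2 at point 15

Zone of each point (C = within 1σ̂, B = 1σ̂–2σ̂, A = 2σ̂–3σ̂, * = beyond 3σ̂; sign = side of CL): 1:+B, 2:+C, 3:+C, 4:-C, 5:-B, 6:+C, 7:+B, 8:-C, 9:-C, 10:-C, 11:+C, 12:+C, 13:-A, 14:-B, 15:-A, 16:-B
Rule 2 (two of three consecutive points beyond the same 2σ limit) is satisfied at point 15.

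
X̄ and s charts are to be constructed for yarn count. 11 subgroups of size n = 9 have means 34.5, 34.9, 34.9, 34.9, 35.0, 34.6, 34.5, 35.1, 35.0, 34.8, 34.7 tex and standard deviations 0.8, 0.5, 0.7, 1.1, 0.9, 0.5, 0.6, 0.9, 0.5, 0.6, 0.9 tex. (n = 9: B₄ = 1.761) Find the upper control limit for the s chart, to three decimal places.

s̄ = (0.8 + 0.5 + 0.7 + 1.1 + 0.9 + 0.5 + 0.6 + 0.9 + 0.5 + 0.6 + 0.9) / 11 = 0.7273
UCL_s = B₄·s̄ = 1.761 × 0.7273 = 1.2807

1.281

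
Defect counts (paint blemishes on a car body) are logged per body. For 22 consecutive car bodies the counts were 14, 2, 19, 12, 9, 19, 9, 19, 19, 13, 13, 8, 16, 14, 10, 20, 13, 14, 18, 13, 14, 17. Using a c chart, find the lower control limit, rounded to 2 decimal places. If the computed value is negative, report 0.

c̄ = (14 + 2 + 19 + 12 + 9 + 19 + 9 + 19 + 19 + 13 + 13 + 8 + 16 + 14 + 10 + 20 + 13 + 14 + 18 + 13 + 14 + 17) / 22 = 305 / 22 = 13.8636
LCL = c̄ − 3√c̄ = 13.8636 − 3 × 3.7234 = 2.6935

2.69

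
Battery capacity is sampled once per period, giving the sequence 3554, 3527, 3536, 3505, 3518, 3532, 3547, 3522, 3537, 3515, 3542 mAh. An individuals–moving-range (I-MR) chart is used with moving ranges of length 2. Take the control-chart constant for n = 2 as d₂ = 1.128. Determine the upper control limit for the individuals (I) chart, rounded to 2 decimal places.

3583.11

X̄ = (3554 + 3527 + 3536 + 3505 + 3518 + 3532 + 3547 + 3522 + 3537 + 3515 + 3542) / 11 = 3530.4545
Moving ranges: 27, 9, 31, 13, 14, 15, 25, 15, 22, 27; M̄R̄ = 198.0000 / 10 = 19.8000
UCL = X̄ + 3·M̄R̄/d₂ = 3530.4545 + 3 × 19.8000 / 1.128 = 3583.1141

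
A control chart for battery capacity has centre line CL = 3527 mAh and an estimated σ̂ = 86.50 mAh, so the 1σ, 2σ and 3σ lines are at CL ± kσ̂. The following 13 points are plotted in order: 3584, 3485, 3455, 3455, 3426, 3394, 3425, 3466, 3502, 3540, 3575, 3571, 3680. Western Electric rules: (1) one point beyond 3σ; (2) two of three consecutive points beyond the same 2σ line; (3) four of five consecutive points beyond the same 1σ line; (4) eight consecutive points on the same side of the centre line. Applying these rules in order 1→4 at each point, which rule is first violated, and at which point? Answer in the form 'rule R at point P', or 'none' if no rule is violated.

Zone of each point (C = within 1σ̂, B = 1σ̂–2σ̂, A = 2σ̂–3σ̂, * = beyond 3σ̂; sign = side of CL): 1:+C, 2:-C, 3:-C, 4:-C, 5:-B, 6:-B, 7:-B, 8:-C, 9:-C, 10:+C, 11:+C, 12:+C, 13:+B
Rule 4 (eight consecutive points on the same side of the centre line) is satisfied at point 9.

rule 4 at point 9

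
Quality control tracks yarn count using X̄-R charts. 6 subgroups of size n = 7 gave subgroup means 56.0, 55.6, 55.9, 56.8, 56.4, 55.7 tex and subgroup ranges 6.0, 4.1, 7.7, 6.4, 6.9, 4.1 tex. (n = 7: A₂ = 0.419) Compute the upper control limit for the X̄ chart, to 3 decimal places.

X̄̄ = (56.0 + 55.6 + 55.9 + 56.8 + 56.4 + 55.7) / 6 = 336.4000 / 6 = 56.0667
R̄ = (6.0 + 4.1 + 7.7 + 6.4 + 6.9 + 4.1) / 6 = 35.2000 / 6 = 5.8667
UCL = X̄̄ + A₂·R̄ = 56.0667 + 0.419 × 5.8667 = 58.5248

58.525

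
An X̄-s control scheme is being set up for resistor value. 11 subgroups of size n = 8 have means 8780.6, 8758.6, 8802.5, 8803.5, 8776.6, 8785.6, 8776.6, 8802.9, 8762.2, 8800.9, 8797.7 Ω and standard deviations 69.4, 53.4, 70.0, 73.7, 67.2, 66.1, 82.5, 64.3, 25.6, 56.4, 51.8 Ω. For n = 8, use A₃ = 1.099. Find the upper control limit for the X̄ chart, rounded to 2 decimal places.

8854.13

X̄̄ = (8780.6 + 8758.6 + 8802.5 + 8803.5 + 8776.6 + 8785.6 + 8776.6 + 8802.9 + 8762.2 + 8800.9 + 8797.7) / 11 = 8786.1545
s̄ = (69.4 + 53.4 + 70.0 + 73.7 + 67.2 + 66.1 + 82.5 + 64.3 + 25.6 + 56.4 + 51.8) / 11 = 61.8545
UCL = X̄̄ + A₃·s̄ = 8786.1545 + 1.099 × 61.8545 = 8854.1327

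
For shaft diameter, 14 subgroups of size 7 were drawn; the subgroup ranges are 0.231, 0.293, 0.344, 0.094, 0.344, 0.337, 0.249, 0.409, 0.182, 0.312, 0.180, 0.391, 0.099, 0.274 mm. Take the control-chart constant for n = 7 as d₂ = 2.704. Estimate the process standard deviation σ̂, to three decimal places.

0.099

R̄ = (0.231 + 0.293 + 0.344 + 0.094 + 0.344 + 0.337 + 0.249 + 0.409 + 0.182 + 0.312 + 0.180 + 0.391 + 0.099 + 0.274) / 14 = 0.2671
σ̂ = R̄ / d₂ = 0.2671 / 2.704 = 0.0988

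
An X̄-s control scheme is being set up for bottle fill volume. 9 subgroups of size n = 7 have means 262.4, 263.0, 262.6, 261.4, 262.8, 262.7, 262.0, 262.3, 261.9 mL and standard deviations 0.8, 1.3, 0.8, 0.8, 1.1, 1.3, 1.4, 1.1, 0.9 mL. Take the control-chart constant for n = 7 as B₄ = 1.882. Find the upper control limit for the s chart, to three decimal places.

s̄ = (0.8 + 1.3 + 0.8 + 0.8 + 1.1 + 1.3 + 1.4 + 1.1 + 0.9) / 9 = 1.0556
UCL_s = B₄·s̄ = 1.882 × 1.0556 = 1.9866

1.987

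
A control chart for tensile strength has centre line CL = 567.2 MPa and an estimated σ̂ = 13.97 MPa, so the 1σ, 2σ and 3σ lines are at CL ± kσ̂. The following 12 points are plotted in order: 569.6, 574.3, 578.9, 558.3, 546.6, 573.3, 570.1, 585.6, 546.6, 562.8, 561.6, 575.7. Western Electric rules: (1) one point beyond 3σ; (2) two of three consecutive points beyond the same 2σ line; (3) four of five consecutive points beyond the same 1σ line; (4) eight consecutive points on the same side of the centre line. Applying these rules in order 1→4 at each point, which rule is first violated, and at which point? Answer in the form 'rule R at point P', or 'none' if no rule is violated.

Zone of each point (C = within 1σ̂, B = 1σ̂–2σ̂, A = 2σ̂–3σ̂, * = beyond 3σ̂; sign = side of CL): 1:+C, 2:+C, 3:+C, 4:-C, 5:-B, 6:+C, 7:+C, 8:+B, 9:-B, 10:-C, 11:-C, 12:+C
No rule fires across all 12 points.

none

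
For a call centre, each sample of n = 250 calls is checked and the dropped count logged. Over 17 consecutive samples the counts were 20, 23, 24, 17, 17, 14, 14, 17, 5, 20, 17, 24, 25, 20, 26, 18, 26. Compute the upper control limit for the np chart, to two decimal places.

31.88

p̄ = Σdᵢ / (k·n) = 327 / (17 × 250) = 0.07694
UCL = np̄ + 3·√(np̄(1−p̄)) = 19.2353 + 3 × √(19.2353×0.92306) = 19.2353 + 3 × 4.2137 = 31.8764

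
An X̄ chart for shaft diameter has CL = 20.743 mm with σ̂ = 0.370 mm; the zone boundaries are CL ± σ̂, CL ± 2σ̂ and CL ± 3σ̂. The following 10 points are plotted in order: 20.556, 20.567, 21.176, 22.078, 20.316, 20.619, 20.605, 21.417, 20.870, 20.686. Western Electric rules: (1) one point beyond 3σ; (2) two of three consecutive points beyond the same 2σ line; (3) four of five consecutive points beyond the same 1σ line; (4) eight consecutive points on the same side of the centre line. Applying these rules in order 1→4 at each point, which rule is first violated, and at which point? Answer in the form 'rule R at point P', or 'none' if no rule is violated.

rule 1 at point 4

Zone of each point (C = within 1σ̂, B = 1σ̂–2σ̂, A = 2σ̂–3σ̂, * = beyond 3σ̂; sign = side of CL): 1:-C, 2:-C, 3:+B, 4:+*, 5:-B, 6:-C, 7:-C, 8:+B, 9:+C, 10:-C
Rule 1 (one point beyond the 3σ limits) is satisfied at point 4.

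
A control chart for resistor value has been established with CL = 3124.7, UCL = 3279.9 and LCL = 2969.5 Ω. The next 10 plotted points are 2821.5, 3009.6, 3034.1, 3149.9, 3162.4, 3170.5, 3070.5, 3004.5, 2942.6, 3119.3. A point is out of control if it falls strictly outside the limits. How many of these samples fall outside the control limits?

2

Compare each point to [2969.5, 3279.9]: sample 1 = 2821.5 < LCL; sample 9 = 2942.6 < LCL.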